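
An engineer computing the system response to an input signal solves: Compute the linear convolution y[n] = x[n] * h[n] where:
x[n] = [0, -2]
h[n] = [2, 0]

y[n] = sum_k x[k]*h[n-k]. Output length = len(x) + len(h) - 1 = 2 + 2 - 1 = 3.
y[0] = 0*2 = 0
y[1] = -2*2 + 0*0 = -4
y[2] = -2*0 = 0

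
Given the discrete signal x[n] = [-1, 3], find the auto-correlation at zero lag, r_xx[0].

The auto-correlation at zero lag r_xx[0] equals the signal energy.
r_xx[0] = sum of x[n]^2 = (-1)^2 + 3^2
= 1 + 9 = 10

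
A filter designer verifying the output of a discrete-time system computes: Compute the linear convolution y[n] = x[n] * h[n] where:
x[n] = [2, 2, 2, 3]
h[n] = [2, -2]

y[n] = sum_k x[k]*h[n-k]. Output length = len(x) + len(h) - 1 = 4 + 2 - 1 = 5.
y[0] = 2*2 = 4
y[1] = 2*2 + 2*-2 = 0
y[2] = 2*2 + 2*-2 = 0
y[3] = 3*2 + 2*-2 = 2
y[4] = 3*-2 = -6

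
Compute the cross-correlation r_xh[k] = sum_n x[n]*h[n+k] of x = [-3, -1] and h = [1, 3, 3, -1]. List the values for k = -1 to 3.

Both sequences indexed from 0 and zero outside their support.
Lags with overlap: k = -1 to 3.
  r_xh[-1] = x[1]*h[0] = -1
  r_xh[0] = x[0]*h[0] + x[1]*h[1] = -6
  r_xh[1] = x[0]*h[1] + x[1]*h[2] = -12
  r_xh[2] = x[0]*h[2] + x[1]*h[3] = -8
  r_xh[3] = x[0]*h[3] = 3
r_xh = [-1, -6, -12, -8, 3] (for k = -1, ..., 3)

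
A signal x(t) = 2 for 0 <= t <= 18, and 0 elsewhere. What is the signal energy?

Energy = integral of |x(t)|^2 dt over the signal duration
= 2^2 * 18 = 4 * 18 = 72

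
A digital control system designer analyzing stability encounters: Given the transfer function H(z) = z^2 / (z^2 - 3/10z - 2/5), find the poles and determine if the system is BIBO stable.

Poles are roots of the denominator: z^2 - 3/10z - 2/5 = 0.
Quadratic formula: z = [-(-3/10) +/- sqrt((-3/10)^2 - 4*(-2/5))] / 2
Discriminant = 9/100 + 8/5 = 169/100; sqrt = 13/10.
z = (3/10 +/- 13/10) / 2 => z = 4/5 or z = -1/2.
|p1| = 4/5, |p2| = 1/2.
For BIBO stability, all poles must lie inside the unit circle (|p| < 1).
System is STABLE since both |p| < 1.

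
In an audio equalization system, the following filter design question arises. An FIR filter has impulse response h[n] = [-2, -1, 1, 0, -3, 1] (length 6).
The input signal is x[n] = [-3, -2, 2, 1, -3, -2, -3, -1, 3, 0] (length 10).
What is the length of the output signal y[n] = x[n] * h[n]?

For linear convolution, the output length is:
len(y) = len(x) + len(h) - 1 = 10 + 6 - 1 = 15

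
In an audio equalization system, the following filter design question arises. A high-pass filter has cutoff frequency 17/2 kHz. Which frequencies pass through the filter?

A high-pass filter passes all frequencies above the cutoff frequency 17/2 kHz and attenuates lower frequencies.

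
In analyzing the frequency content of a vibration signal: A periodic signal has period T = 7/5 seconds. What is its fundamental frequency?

The fundamental frequency is the reciprocal of the period.
f = 1/T = 1/(7/5) = 5/7 Hz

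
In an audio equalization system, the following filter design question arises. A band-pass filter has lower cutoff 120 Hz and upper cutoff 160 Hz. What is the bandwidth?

Bandwidth = f_high - f_low
= 160 Hz - 120 Hz = 40 Hz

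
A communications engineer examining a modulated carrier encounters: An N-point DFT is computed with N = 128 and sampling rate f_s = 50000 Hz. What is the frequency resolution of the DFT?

DFT frequency resolution = f_s / N
= 50000 / 128 = 3125/8 Hz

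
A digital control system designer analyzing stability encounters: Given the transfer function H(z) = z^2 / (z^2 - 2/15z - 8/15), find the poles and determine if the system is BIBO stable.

Poles are roots of the denominator: z^2 - 2/15z - 8/15 = 0.
Quadratic formula: z = [-(-2/15) +/- sqrt((-2/15)^2 - 4*(-8/15))] / 2
Discriminant = 4/225 + 32/15 = 484/225; sqrt = 22/15.
z = (2/15 +/- 22/15) / 2 => z = 4/5 or z = -2/3.
|p1| = 4/5, |p2| = 2/3.
For BIBO stability, all poles must lie inside the unit circle (|p| < 1).
System is STABLE since both |p| < 1.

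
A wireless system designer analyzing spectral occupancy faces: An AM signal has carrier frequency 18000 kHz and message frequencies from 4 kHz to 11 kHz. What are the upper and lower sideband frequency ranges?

Upper sideband (USB) = fc + [fm_low, fm_high] = 18000 + [4, 11] = [18004, 18011] kHz
Lower sideband (LSB) = fc - [fm_high, fm_low] = 18000 - [11, 4] = [17989, 17996] kHz
Total occupied spectrum: 17989 kHz to 18011 kHz (plus carrier at 18000 kHz)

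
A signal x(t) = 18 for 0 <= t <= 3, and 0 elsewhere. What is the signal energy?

Energy = integral of |x(t)|^2 dt over the signal duration
= 18^2 * 3 = 324 * 3 = 972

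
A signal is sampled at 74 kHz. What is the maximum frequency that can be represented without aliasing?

The maximum frequency that can be represented without aliasing
is the Nyquist frequency: f_max = f_s / 2 = 74 kHz / 2 = 37 kHz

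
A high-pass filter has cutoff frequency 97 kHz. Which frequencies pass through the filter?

A high-pass filter passes all frequencies above the cutoff frequency 97 kHz and attenuates lower frequencies.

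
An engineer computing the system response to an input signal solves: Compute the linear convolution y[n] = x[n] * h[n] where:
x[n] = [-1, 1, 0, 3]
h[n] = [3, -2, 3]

y[n] = sum_k x[k]*h[n-k]. Output length = len(x) + len(h) - 1 = 4 + 3 - 1 = 6.
y[0] = -1*3 = -3
y[1] = 1*3 + -1*-2 = 5
y[2] = 0*3 + 1*-2 + -1*3 = -5
y[3] = 3*3 + 0*-2 + 1*3 = 12
y[4] = 3*-2 + 0*3 = -6
y[5] = 3*3 = 9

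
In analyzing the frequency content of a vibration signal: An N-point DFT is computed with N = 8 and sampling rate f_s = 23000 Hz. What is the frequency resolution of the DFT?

DFT frequency resolution = f_s / N
= 23000 / 8 = 2875 Hz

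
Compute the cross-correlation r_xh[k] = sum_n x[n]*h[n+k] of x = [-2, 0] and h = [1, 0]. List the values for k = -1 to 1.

Both sequences indexed from 0 and zero outside their support.
Lags with overlap: k = -1 to 1.
  r_xh[-1] = x[1]*h[0] = 0
  r_xh[0] = x[0]*h[0] + x[1]*h[1] = -2
  r_xh[1] = x[0]*h[1] = 0
r_xh = [0, -2, 0] (for k = -1, ..., 1)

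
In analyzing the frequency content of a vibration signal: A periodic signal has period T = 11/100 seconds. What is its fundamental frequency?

The fundamental frequency is the reciprocal of the period.
f = 1/T = 1/(11/100) = 100/11 Hz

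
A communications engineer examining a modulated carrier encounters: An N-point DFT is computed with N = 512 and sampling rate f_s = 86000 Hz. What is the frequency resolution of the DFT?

DFT frequency resolution = f_s / N
= 86000 / 512 = 5375/32 Hz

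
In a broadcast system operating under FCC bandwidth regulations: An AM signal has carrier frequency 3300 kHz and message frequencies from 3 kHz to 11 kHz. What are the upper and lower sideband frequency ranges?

Upper sideband (USB) = fc + [fm_low, fm_high] = 3300 + [3, 11] = [3303, 3311] kHz
Lower sideband (LSB) = fc - [fm_high, fm_low] = 3300 - [11, 3] = [3289, 3297] kHz
Total occupied spectrum: 3289 kHz to 3311 kHz (plus carrier at 3300 kHz)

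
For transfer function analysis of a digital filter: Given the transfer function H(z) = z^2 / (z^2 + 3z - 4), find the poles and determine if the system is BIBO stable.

Poles are roots of the denominator: z^2 + 3z - 4 = 0.
Quadratic formula: z = [-(3) +/- sqrt((3)^2 - 4*(-4))] / 2
Discriminant = 9 + 16 = 25; sqrt = 5.
z = (-3 +/- 5) / 2 => z = 1 or z = -4.
|p1| = 4, |p2| = 1.
For BIBO stability, all poles must lie inside the unit circle (|p| < 1).
System is UNSTABLE since at least one |p| >= 1.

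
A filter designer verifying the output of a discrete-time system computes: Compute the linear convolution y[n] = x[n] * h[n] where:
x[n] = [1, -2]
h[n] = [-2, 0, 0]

y[n] = sum_k x[k]*h[n-k]. Output length = len(x) + len(h) - 1 = 2 + 3 - 1 = 4.
y[0] = 1*-2 = -2
y[1] = -2*-2 + 1*0 = 4
y[2] = -2*0 + 1*0 = 0
y[3] = -2*0 = 0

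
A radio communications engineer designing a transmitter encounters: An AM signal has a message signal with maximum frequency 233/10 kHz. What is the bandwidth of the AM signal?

In AM (double-sideband), the bandwidth is twice the message frequency.
BW = 2 * f_m = 2 * 233/10 kHz = 233/5 kHz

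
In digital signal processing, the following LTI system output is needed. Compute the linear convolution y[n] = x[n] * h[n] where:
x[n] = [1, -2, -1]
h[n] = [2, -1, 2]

y[n] = sum_k x[k]*h[n-k]. Output length = len(x) + len(h) - 1 = 3 + 3 - 1 = 5.
y[0] = 1*2 = 2
y[1] = -2*2 + 1*-1 = -5
y[2] = -1*2 + -2*-1 + 1*2 = 2
y[3] = -1*-1 + -2*2 = -3
y[4] = -1*2 = -2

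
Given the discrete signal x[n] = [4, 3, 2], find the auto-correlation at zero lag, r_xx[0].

The auto-correlation at zero lag r_xx[0] equals the signal energy.
r_xx[0] = sum of x[n]^2 = 4^2 + 3^2 + 2^2
= 16 + 9 + 4 = 29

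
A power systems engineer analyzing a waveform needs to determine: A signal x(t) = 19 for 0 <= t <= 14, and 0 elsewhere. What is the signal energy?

Energy = integral of |x(t)|^2 dt over the signal duration
= 19^2 * 14 = 361 * 14 = 5054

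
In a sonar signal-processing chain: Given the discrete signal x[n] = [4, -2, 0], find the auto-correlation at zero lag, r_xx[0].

The auto-correlation at zero lag r_xx[0] equals the signal energy.
r_xx[0] = sum of x[n]^2 = 4^2 + (-2)^2 + 0^2
= 16 + 4 + 0 = 20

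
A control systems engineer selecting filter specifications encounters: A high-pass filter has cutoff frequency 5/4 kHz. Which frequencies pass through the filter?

A high-pass filter passes all frequencies above the cutoff frequency 5/4 kHz and attenuates lower frequencies.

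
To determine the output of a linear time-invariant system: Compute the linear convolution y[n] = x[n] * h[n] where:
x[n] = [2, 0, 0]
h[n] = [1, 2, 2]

y[n] = sum_k x[k]*h[n-k]. Output length = len(x) + len(h) - 1 = 3 + 3 - 1 = 5.
y[0] = 2*1 = 2
y[1] = 0*1 + 2*2 = 4
y[2] = 0*1 + 0*2 + 2*2 = 4
y[3] = 0*2 + 0*2 = 0
y[4] = 0*2 = 0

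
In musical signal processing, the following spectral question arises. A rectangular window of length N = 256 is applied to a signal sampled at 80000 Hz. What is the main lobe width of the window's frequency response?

For a rectangular window of length N,
the main lobe width in frequency is 2*f_s/N.
= 2*80000/256 = 625 Hz
This determines the minimum frequency separation for resolving two sinusoids.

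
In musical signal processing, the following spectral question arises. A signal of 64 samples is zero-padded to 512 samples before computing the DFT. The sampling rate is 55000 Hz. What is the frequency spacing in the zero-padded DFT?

Original DFT: N = 64, resolution = f_s/N = 55000/64 = 6875/8 Hz
Zero-padded DFT: N = 512, resolution = f_s/N = 55000/512 = 6875/64 Hz
Zero-padding interpolates the spectrum (finer frequency grid)
but does NOT improve the true spectral resolution (ability to resolve close frequencies).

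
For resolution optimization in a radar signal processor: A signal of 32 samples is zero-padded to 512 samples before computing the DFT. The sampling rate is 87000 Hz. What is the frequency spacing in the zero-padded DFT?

Original DFT: N = 32, resolution = f_s/N = 87000/32 = 10875/4 Hz
Zero-padded DFT: N = 512, resolution = f_s/N = 87000/512 = 10875/64 Hz
Zero-padding interpolates the spectrum (finer frequency grid)
but does NOT improve the true spectral resolution (ability to resolve close frequencies).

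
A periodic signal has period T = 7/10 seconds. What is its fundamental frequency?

The fundamental frequency is the reciprocal of the period.
f = 1/T = 1/(7/10) = 10/7 Hz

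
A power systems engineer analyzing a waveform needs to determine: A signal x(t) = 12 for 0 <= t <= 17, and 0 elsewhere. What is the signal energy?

Energy = integral of |x(t)|^2 dt over the signal duration
= 12^2 * 17 = 144 * 17 = 2448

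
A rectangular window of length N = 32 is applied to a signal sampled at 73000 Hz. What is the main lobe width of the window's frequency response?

For a rectangular window of length N,
the main lobe width in frequency is 2*f_s/N.
= 2*73000/32 = 9125/2 Hz
This determines the minimum frequency separation for resolving two sinusoids.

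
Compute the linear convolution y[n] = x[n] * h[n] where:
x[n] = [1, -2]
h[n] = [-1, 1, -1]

y[n] = sum_k x[k]*h[n-k]. Output length = len(x) + len(h) - 1 = 2 + 3 - 1 = 4.
y[0] = 1*-1 = -1
y[1] = -2*-1 + 1*1 = 3
y[2] = -2*1 + 1*-1 = -3
y[3] = -2*-1 = 2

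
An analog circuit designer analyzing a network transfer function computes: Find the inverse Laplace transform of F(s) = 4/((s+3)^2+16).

Standard pair: w/((s+a)^2+w^2) <-> e^(-at)*sin(wt)*u(t)
With a=3, w=4: f(t) = e^(-3t)*sin(4t)*u(t)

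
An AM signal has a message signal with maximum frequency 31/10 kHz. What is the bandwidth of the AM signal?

In AM (double-sideband), the bandwidth is twice the message frequency.
BW = 2 * f_m = 2 * 31/10 kHz = 31/5 kHz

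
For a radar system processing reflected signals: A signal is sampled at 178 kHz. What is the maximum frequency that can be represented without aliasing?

The maximum frequency that can be represented without aliasing
is the Nyquist frequency: f_max = f_s / 2 = 178 kHz / 2 = 89 kHz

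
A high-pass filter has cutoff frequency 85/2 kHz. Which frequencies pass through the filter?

A high-pass filter passes all frequencies above the cutoff frequency 85/2 kHz and attenuates lower frequencies.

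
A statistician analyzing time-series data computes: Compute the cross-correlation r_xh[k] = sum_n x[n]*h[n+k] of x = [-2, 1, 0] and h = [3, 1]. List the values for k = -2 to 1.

Both sequences indexed from 0 and zero outside their support.
Lags with overlap: k = -2 to 1.
  r_xh[-2] = x[2]*h[0] = 0
  r_xh[-1] = x[1]*h[0] + x[2]*h[1] = 3
  r_xh[0] = x[0]*h[0] + x[1]*h[1] = -5
  r_xh[1] = x[0]*h[1] = -2
r_xh = [0, 3, -5, -2] (for k = -2, ..., 1)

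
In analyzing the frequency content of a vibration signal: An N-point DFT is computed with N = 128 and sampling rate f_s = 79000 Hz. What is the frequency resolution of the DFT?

DFT frequency resolution = f_s / N
= 79000 / 128 = 9875/16 Hz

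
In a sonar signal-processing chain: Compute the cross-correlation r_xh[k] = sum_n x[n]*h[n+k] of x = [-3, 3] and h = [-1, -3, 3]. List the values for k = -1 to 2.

Both sequences indexed from 0 and zero outside their support.
Lags with overlap: k = -1 to 2.
  r_xh[-1] = x[1]*h[0] = -3
  r_xh[0] = x[0]*h[0] + x[1]*h[1] = -6
  r_xh[1] = x[0]*h[1] + x[1]*h[2] = 18
  r_xh[2] = x[0]*h[2] = -9
r_xh = [-3, -6, 18, -9] (for k = -1, ..., 2)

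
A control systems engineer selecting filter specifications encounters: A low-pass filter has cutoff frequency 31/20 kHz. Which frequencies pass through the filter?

A low-pass filter passes all frequencies below the cutoff frequency 31/20 kHz and attenuates higher frequencies.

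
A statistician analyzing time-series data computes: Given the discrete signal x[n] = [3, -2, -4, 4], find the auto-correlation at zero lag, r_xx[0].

The auto-correlation at zero lag r_xx[0] equals the signal energy.
r_xx[0] = sum of x[n]^2 = 3^2 + (-2)^2 + (-4)^2 + 4^2
= 9 + 4 + 16 + 16 = 45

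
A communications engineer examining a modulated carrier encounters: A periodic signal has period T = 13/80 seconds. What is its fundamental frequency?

The fundamental frequency is the reciprocal of the period.
f = 1/T = 1/(13/80) = 80/13 Hz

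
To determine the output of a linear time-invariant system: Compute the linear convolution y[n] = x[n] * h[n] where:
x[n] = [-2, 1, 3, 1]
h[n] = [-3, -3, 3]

y[n] = sum_k x[k]*h[n-k]. Output length = len(x) + len(h) - 1 = 4 + 3 - 1 = 6.
y[0] = -2*-3 = 6
y[1] = 1*-3 + -2*-3 = 3
y[2] = 3*-3 + 1*-3 + -2*3 = -18
y[3] = 1*-3 + 3*-3 + 1*3 = -9
y[4] = 1*-3 + 3*3 = 6
y[5] = 1*3 = 3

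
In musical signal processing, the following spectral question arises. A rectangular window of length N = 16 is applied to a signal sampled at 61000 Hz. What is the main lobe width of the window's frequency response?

For a rectangular window of length N,
the main lobe width in frequency is 2*f_s/N.
= 2*61000/16 = 7625 Hz
This determines the minimum frequency separation for resolving two sinusoids.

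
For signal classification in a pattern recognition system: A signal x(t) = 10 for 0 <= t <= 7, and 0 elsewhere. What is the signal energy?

Energy = integral of |x(t)|^2 dt over the signal duration
= 10^2 * 7 = 100 * 7 = 700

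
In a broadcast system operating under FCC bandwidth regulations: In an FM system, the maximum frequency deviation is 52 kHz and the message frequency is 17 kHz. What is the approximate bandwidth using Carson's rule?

Carson's rule: BW = 2*(delta_f + f_m)
= 2*(52 + 17) kHz = 138 kHz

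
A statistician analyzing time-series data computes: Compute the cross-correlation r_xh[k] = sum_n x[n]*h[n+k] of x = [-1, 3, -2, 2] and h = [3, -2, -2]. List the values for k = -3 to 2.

Both sequences indexed from 0 and zero outside their support.
Lags with overlap: k = -3 to 2.
  r_xh[-3] = x[3]*h[0] = 6
  r_xh[-2] = x[2]*h[0] + x[3]*h[1] = -10
  r_xh[-1] = x[1]*h[0] + x[2]*h[1] + x[3]*h[2] = 9
  r_xh[0] = x[0]*h[0] + x[1]*h[1] + x[2]*h[2] = -5
  r_xh[1] = x[0]*h[1] + x[1]*h[2] = -4
  r_xh[2] = x[0]*h[2] = 2
r_xh = [6, -10, 9, -5, -4, 2] (for k = -3, ..., 2)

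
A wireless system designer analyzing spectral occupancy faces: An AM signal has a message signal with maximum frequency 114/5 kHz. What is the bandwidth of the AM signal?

In AM (double-sideband), the bandwidth is twice the message frequency.
BW = 2 * f_m = 2 * 114/5 kHz = 228/5 kHz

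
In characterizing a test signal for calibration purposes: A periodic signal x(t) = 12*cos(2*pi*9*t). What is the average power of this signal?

Average power of A*cos(wt) is A^2/2.
P = 12^2 / 2 = 144/2 = 72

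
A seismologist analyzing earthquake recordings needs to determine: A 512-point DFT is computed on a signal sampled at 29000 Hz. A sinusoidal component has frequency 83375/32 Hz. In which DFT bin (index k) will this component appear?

DFT frequency resolution = f_s/N = 29000/512 = 3625/64 Hz
Bin index k = f_signal / resolution = 83375/32 / 3625/64 = 46
The signal frequency 83375/32 Hz falls in DFT bin k = 46.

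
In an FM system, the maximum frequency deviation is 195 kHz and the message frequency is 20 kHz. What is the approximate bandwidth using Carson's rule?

Carson's rule: BW = 2*(delta_f + f_m)
= 2*(195 + 20) kHz = 430 kHz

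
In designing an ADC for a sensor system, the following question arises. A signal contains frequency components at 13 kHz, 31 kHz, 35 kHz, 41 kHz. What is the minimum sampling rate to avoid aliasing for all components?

The highest frequency component is f_max = 41 kHz.
Nyquist rate = 2 * f_max = 2 * 41 kHz = 82 kHz.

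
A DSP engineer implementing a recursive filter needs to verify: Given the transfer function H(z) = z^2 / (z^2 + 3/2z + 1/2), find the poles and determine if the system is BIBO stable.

Poles are roots of the denominator: z^2 + 3/2z + 1/2 = 0.
Quadratic formula: z = [-(3/2) +/- sqrt((3/2)^2 - 4*(1/2))] / 2
Discriminant = 9/4 - 2 = 1/4; sqrt = 1/2.
z = (-3/2 +/- 1/2) / 2 => z = -1/2 or z = -1.
|p1| = 1, |p2| = 1/2.
For BIBO stability, all poles must lie inside the unit circle (|p| < 1).
System is UNSTABLE since at least one |p| >= 1.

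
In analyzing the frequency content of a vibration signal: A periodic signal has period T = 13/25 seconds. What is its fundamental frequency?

The fundamental frequency is the reciprocal of the period.
f = 1/T = 1/(13/25) = 25/13 Hz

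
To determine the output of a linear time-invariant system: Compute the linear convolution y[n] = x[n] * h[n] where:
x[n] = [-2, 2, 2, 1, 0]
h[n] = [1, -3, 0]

y[n] = sum_k x[k]*h[n-k]. Output length = len(x) + len(h) - 1 = 5 + 3 - 1 = 7.
y[0] = -2*1 = -2
y[1] = 2*1 + -2*-3 = 8
y[2] = 2*1 + 2*-3 + -2*0 = -4
y[3] = 1*1 + 2*-3 + 2*0 = -5
y[4] = 0*1 + 1*-3 + 2*0 = -3
y[5] = 0*-3 + 1*0 = 0
y[6] = 0*0 = 0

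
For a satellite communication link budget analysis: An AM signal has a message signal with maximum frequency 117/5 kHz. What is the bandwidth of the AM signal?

In AM (double-sideband), the bandwidth is twice the message frequency.
BW = 2 * f_m = 2 * 117/5 kHz = 234/5 kHz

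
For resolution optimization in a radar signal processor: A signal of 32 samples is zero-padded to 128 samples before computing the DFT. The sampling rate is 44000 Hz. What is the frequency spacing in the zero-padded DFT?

Original DFT: N = 32, resolution = f_s/N = 44000/32 = 1375 Hz
Zero-padded DFT: N = 128, resolution = f_s/N = 44000/128 = 1375/4 Hz
Zero-padding interpolates the spectrum (finer frequency grid)
but does NOT improve the true spectral resolution (ability to resolve close frequencies).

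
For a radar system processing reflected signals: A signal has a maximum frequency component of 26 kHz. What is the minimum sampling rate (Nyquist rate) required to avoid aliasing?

By the Nyquist-Shannon sampling theorem,
the minimum sampling rate (Nyquist rate) must be at least 2 * f_max.
Nyquist rate = 2 * 26 kHz = 52 kHz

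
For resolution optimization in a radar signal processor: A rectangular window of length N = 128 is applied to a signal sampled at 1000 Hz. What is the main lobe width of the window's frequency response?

For a rectangular window of length N,
the main lobe width in frequency is 2*f_s/N.
= 2*1000/128 = 125/8 Hz
This determines the minimum frequency separation for resolving two sinusoids.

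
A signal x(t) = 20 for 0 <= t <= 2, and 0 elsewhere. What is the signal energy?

Energy = integral of |x(t)|^2 dt over the signal duration
= 20^2 * 2 = 400 * 2 = 800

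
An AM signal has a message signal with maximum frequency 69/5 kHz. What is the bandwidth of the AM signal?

In AM (double-sideband), the bandwidth is twice the message frequency.
BW = 2 * f_m = 2 * 69/5 kHz = 138/5 kHz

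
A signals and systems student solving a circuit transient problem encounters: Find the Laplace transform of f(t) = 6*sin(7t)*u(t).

Standard pair: sin(wt)*u(t) <-> w/(s^2+w^2)
With w = 7: L{6*sin(7t)*u(t)} = 42/(s^2+49)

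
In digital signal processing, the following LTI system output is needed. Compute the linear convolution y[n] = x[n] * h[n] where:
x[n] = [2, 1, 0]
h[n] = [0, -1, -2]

y[n] = sum_k x[k]*h[n-k]. Output length = len(x) + len(h) - 1 = 3 + 3 - 1 = 5.
y[0] = 2*0 = 0
y[1] = 1*0 + 2*-1 = -2
y[2] = 0*0 + 1*-1 + 2*-2 = -5
y[3] = 0*-1 + 1*-2 = -2
y[4] = 0*-2 = 0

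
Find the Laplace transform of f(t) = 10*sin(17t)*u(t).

Standard pair: sin(wt)*u(t) <-> w/(s^2+w^2)
With w = 17: L{10*sin(17t)*u(t)} = 170/(s^2+289)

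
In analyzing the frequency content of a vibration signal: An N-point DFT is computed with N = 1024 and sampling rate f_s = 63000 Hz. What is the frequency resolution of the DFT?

DFT frequency resolution = f_s / N
= 63000 / 1024 = 7875/128 Hz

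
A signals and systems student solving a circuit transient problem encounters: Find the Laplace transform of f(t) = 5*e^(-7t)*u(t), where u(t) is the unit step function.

Standard Laplace transform pair:
e^(-at)*u(t) <-> 1/(s+a)
With a = 7: L{5*e^(-7t)*u(t)} = 5/(s+7), ROC: Re(s) > -7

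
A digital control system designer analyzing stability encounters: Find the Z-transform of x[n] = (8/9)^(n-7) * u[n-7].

Time-shifting property: if X(z) = Z{x[n]}, then Z{x[n-d]} = z^(-d) * X(z)
X(z) = z/(z - 8/9) for x[n] = (8/9)^n * u[n]
Z{x[n-7]} = z^(-7) * z/(z - 8/9) = z^(-6)/(z - 8/9)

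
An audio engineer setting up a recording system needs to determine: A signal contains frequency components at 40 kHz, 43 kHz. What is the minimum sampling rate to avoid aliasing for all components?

The highest frequency component is f_max = 43 kHz.
Nyquist rate = 2 * f_max = 2 * 43 kHz = 86 kHz.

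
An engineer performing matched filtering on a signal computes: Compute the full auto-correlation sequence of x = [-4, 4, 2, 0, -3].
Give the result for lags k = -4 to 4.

r_xx[k] = sum_m x[m]*x[m+k], indexed from 0, for k = -4 to 4:
  r_xx[-4] = x[4]*x[0] = 12
  r_xx[-3] = x[3]*x[0] + x[4]*x[1] = -12
  r_xx[-2] = x[2]*x[0] + x[3]*x[1] + x[4]*x[2] = -14
  r_xx[-1] = x[1]*x[0] + x[2]*x[1] + x[3]*x[2] + x[4]*x[3] = -8
  r_xx[0] = x[0]*x[0] + x[1]*x[1] + x[2]*x[2] + x[3]*x[3] + x[4]*x[4] = 45
  r_xx[1] = x[0]*x[1] + x[1]*x[2] + x[2]*x[3] + x[3]*x[4] = -8
  r_xx[2] = x[0]*x[2] + x[1]*x[3] + x[2]*x[4] = -14
  r_xx[3] = x[0]*x[3] + x[1]*x[4] = -12
  r_xx[4] = x[0]*x[4] = 12
r_xx = [12, -12, -14, -8, 45, -8, -14, -12, 12]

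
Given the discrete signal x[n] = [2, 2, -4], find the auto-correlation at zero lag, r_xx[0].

The auto-correlation at zero lag r_xx[0] equals the signal energy.
r_xx[0] = sum of x[n]^2 = 2^2 + 2^2 + (-4)^2
= 4 + 4 + 16 = 24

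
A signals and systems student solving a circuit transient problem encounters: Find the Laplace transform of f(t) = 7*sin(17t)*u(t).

Standard pair: sin(wt)*u(t) <-> w/(s^2+w^2)
With w = 17: L{7*sin(17t)*u(t)} = 119/(s^2+289)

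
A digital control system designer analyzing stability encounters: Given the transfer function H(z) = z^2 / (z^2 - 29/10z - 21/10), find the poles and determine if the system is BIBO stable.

Poles are roots of the denominator: z^2 - 29/10z - 21/10 = 0.
Quadratic formula: z = [-(-29/10) +/- sqrt((-29/10)^2 - 4*(-21/10))] / 2
Discriminant = 841/100 + 42/5 = 1681/100; sqrt = 41/10.
z = (29/10 +/- 41/10) / 2 => z = 7/2 or z = -3/5.
|p1| = 7/2, |p2| = 3/5.
For BIBO stability, all poles must lie inside the unit circle (|p| < 1).
System is UNSTABLE since at least one |p| >= 1.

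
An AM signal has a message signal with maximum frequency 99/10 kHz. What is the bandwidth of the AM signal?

In AM (double-sideband), the bandwidth is twice the message frequency.
BW = 2 * f_m = 2 * 99/10 kHz = 99/5 kHz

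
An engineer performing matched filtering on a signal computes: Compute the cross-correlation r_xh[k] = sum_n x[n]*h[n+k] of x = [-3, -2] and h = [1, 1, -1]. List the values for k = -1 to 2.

Both sequences indexed from 0 and zero outside their support.
Lags with overlap: k = -1 to 2.
  r_xh[-1] = x[1]*h[0] = -2
  r_xh[0] = x[0]*h[0] + x[1]*h[1] = -5
  r_xh[1] = x[0]*h[1] + x[1]*h[2] = -1
  r_xh[2] = x[0]*h[2] = 3
r_xh = [-2, -5, -1, 3] (for k = -1, ..., 2)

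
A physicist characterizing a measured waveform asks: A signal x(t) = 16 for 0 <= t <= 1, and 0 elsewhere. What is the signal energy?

Energy = integral of |x(t)|^2 dt over the signal duration
= 16^2 * 1 = 256 * 1 = 256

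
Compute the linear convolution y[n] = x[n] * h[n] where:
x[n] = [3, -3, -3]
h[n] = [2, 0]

y[n] = sum_k x[k]*h[n-k]. Output length = len(x) + len(h) - 1 = 3 + 2 - 1 = 4.
y[0] = 3*2 = 6
y[1] = -3*2 + 3*0 = -6
y[2] = -3*2 + -3*0 = -6
y[3] = -3*0 = 0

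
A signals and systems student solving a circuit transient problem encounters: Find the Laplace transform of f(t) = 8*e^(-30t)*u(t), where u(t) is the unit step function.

Standard Laplace transform pair:
e^(-at)*u(t) <-> 1/(s+a)
With a = 30: L{8*e^(-30t)*u(t)} = 8/(s+30), ROC: Re(s) > -30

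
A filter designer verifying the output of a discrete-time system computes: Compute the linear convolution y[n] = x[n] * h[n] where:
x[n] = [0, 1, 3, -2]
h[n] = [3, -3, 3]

y[n] = sum_k x[k]*h[n-k]. Output length = len(x) + len(h) - 1 = 4 + 3 - 1 = 6.
y[0] = 0*3 = 0
y[1] = 1*3 + 0*-3 = 3
y[2] = 3*3 + 1*-3 + 0*3 = 6
y[3] = -2*3 + 3*-3 + 1*3 = -12
y[4] = -2*-3 + 3*3 = 15
y[5] = -2*3 = -6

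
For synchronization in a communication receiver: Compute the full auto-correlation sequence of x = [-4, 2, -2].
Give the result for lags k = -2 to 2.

r_xx[k] = sum_m x[m]*x[m+k], indexed from 0, for k = -2 to 2:
  r_xx[-2] = x[2]*x[0] = 8
  r_xx[-1] = x[1]*x[0] + x[2]*x[1] = -12
  r_xx[0] = x[0]*x[0] + x[1]*x[1] + x[2]*x[2] = 24
  r_xx[1] = x[0]*x[1] + x[1]*x[2] = -12
  r_xx[2] = x[0]*x[2] = 8
r_xx = [8, -12, 24, -12, 8]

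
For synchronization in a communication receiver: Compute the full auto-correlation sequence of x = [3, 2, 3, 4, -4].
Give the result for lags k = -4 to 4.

r_xx[k] = sum_m x[m]*x[m+k], indexed from 0, for k = -4 to 4:
  r_xx[-4] = x[4]*x[0] = -12
  r_xx[-3] = x[3]*x[0] + x[4]*x[1] = 4
  r_xx[-2] = x[2]*x[0] + x[3]*x[1] + x[4]*x[2] = 5
  r_xx[-1] = x[1]*x[0] + x[2]*x[1] + x[3]*x[2] + x[4]*x[3] = 8
  r_xx[0] = x[0]*x[0] + x[1]*x[1] + x[2]*x[2] + x[3]*x[3] + x[4]*x[4] = 54
  r_xx[1] = x[0]*x[1] + x[1]*x[2] + x[2]*x[3] + x[3]*x[4] = 8
  r_xx[2] = x[0]*x[2] + x[1]*x[3] + x[2]*x[4] = 5
  r_xx[3] = x[0]*x[3] + x[1]*x[4] = 4
  r_xx[4] = x[0]*x[4] = -12
r_xx = [-12, 4, 5, 8, 54, 8, 5, 4, -12]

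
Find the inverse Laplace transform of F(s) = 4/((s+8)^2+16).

Standard pair: w/((s+a)^2+w^2) <-> e^(-at)*sin(wt)*u(t)
With a=8, w=4: f(t) = e^(-8t)*sin(4t)*u(t)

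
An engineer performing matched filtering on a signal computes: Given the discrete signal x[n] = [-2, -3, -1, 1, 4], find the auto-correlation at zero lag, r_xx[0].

The auto-correlation at zero lag r_xx[0] equals the signal energy.
r_xx[0] = sum of x[n]^2 = (-2)^2 + (-3)^2 + (-1)^2 + 1^2 + 4^2
= 4 + 9 + 1 + 1 + 16 = 31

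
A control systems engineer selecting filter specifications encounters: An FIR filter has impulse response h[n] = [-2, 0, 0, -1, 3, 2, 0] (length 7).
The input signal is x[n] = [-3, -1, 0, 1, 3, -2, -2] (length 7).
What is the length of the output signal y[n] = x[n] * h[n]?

For linear convolution, the output length is:
len(y) = len(x) + len(h) - 1 = 7 + 7 - 1 = 13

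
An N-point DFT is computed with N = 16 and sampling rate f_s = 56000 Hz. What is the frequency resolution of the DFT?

DFT frequency resolution = f_s / N
= 56000 / 16 = 3500 Hz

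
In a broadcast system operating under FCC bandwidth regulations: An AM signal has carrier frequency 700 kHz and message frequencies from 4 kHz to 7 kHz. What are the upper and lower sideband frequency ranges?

Upper sideband (USB) = fc + [fm_low, fm_high] = 700 + [4, 7] = [704, 707] kHz
Lower sideband (LSB) = fc - [fm_high, fm_low] = 700 - [7, 4] = [693, 696] kHz
Total occupied spectrum: 693 kHz to 707 kHz (plus carrier at 700 kHz)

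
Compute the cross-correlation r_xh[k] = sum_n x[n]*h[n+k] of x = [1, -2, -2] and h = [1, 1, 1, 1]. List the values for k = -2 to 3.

Both sequences indexed from 0 and zero outside their support.
Lags with overlap: k = -2 to 3.
  r_xh[-2] = x[2]*h[0] = -2
  r_xh[-1] = x[1]*h[0] + x[2]*h[1] = -4
  r_xh[0] = x[0]*h[0] + x[1]*h[1] + x[2]*h[2] = -3
  r_xh[1] = x[0]*h[1] + x[1]*h[2] + x[2]*h[3] = -3
  r_xh[2] = x[0]*h[2] + x[1]*h[3] = -1
  r_xh[3] = x[0]*h[3] = 1
r_xh = [-2, -4, -3, -3, -1, 1] (for k = -2, ..., 3)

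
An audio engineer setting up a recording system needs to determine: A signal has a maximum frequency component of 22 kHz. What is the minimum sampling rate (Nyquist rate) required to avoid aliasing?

By the Nyquist-Shannon sampling theorem,
the minimum sampling rate (Nyquist rate) must be at least 2 * f_max.
Nyquist rate = 2 * 22 kHz = 44 kHz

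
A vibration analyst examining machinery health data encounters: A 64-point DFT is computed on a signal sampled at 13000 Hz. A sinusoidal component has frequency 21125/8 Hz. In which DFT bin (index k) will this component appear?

DFT frequency resolution = f_s/N = 13000/64 = 1625/8 Hz
Bin index k = f_signal / resolution = 21125/8 / 1625/8 = 13
The signal frequency 21125/8 Hz falls in DFT bin k = 13.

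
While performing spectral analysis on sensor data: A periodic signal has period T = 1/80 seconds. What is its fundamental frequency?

The fundamental frequency is the reciprocal of the period.
f = 1/T = 1/(1/80) = 80 Hz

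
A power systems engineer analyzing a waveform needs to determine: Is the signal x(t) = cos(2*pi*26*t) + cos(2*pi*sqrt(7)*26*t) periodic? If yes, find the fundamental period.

f1 = 26 Hz, f2 = 26*sqrt(7) Hz
Ratio f2/f1 = sqrt(7), which is irrational.
Since the frequency ratio is irrational, no common period exists.
The signal is not periodic.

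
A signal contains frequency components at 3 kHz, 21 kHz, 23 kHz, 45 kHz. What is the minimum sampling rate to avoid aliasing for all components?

The highest frequency component is f_max = 45 kHz.
Nyquist rate = 2 * f_max = 2 * 45 kHz = 90 kHz.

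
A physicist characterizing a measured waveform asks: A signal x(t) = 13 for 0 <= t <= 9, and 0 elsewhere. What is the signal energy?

Energy = integral of |x(t)|^2 dt over the signal duration
= 13^2 * 9 = 169 * 9 = 1521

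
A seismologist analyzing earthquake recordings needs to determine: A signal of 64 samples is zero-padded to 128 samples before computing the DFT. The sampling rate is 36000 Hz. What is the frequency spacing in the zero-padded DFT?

Original DFT: N = 64, resolution = f_s/N = 36000/64 = 1125/2 Hz
Zero-padded DFT: N = 128, resolution = f_s/N = 36000/128 = 1125/4 Hz
Zero-padding interpolates the spectrum (finer frequency grid)
but does NOT improve the true spectral resolution (ability to resolve close frequencies).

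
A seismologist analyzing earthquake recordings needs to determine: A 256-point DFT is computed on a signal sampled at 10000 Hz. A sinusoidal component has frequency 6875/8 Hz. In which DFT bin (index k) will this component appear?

DFT frequency resolution = f_s/N = 10000/256 = 625/16 Hz
Bin index k = f_signal / resolution = 6875/8 / 625/16 = 22
The signal frequency 6875/8 Hz falls in DFT bin k = 22.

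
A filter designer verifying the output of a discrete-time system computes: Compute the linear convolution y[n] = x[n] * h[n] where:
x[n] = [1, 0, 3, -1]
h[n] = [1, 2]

y[n] = sum_k x[k]*h[n-k]. Output length = len(x) + len(h) - 1 = 4 + 2 - 1 = 5.
y[0] = 1*1 = 1
y[1] = 0*1 + 1*2 = 2
y[2] = 3*1 + 0*2 = 3
y[3] = -1*1 + 3*2 = 5
y[4] = -1*2 = -2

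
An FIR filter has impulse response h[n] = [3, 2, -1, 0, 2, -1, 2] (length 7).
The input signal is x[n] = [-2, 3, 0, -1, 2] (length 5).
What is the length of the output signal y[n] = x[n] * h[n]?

For linear convolution, the output length is:
len(y) = len(x) + len(h) - 1 = 5 + 7 - 1 = 11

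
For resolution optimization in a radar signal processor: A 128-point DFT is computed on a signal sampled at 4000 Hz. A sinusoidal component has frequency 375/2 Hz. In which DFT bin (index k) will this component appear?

DFT frequency resolution = f_s/N = 4000/128 = 125/4 Hz
Bin index k = f_signal / resolution = 375/2 / 125/4 = 6
The signal frequency 375/2 Hz falls in DFT bin k = 6.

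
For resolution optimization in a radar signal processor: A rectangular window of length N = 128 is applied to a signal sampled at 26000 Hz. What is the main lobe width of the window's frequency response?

For a rectangular window of length N,
the main lobe width in frequency is 2*f_s/N.
= 2*26000/128 = 1625/4 Hz
This determines the minimum frequency separation for resolving two sinusoids.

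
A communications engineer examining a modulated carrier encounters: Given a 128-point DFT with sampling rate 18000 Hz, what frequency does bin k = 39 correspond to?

The frequency of DFT bin k is: f_k = k * f_s / N
f_39 = 39 * 18000 / 128 = 43875/8 Hz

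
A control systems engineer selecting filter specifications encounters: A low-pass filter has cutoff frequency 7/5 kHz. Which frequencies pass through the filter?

A low-pass filter passes all frequencies below the cutoff frequency 7/5 kHz and attenuates higher frequencies.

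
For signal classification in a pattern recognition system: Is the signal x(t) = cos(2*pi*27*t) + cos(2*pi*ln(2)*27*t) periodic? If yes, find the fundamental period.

f1 = 27 Hz, f2 = 27*ln(2) Hz
Ratio f2/f1 = ln(2), which is irrational.
Since the frequency ratio is irrational, no common period exists.
The signal is not periodic.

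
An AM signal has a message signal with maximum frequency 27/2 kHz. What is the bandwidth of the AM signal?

In AM (double-sideband), the bandwidth is twice the message frequency.
BW = 2 * f_m = 2 * 27/2 kHz = 27 kHz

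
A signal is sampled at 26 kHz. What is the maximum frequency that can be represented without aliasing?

The maximum frequency that can be represented without aliasing
is the Nyquist frequency: f_max = f_s / 2 = 26 kHz / 2 = 13 kHz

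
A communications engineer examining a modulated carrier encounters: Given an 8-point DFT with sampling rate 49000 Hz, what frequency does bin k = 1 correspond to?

The frequency of DFT bin k is: f_k = k * f_s / N
f_1 = 1 * 49000 / 8 = 6125 Hz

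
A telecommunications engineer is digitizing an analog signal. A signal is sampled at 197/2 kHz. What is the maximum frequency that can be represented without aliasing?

The maximum frequency that can be represented without aliasing
is the Nyquist frequency: f_max = f_s / 2 = 197/2 kHz / 2 = 197/4 kHz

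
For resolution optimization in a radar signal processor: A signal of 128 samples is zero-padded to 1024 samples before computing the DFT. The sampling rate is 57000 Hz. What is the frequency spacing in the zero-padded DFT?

Original DFT: N = 128, resolution = f_s/N = 57000/128 = 7125/16 Hz
Zero-padded DFT: N = 1024, resolution = f_s/N = 57000/1024 = 7125/128 Hz
Zero-padding interpolates the spectrum (finer frequency grid)
but does NOT improve the true spectral resolution (ability to resolve close frequencies).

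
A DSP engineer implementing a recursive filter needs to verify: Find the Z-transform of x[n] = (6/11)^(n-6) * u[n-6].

Time-shifting property: if X(z) = Z{x[n]}, then Z{x[n-d]} = z^(-d) * X(z)
X(z) = z/(z - 6/11) for x[n] = (6/11)^n * u[n]
Z{x[n-6]} = z^(-6) * z/(z - 6/11) = z^(-5)/(z - 6/11)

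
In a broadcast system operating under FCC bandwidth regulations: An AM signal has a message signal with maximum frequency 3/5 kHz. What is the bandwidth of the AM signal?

In AM (double-sideband), the bandwidth is twice the message frequency.
BW = 2 * f_m = 2 * 3/5 kHz = 6/5 kHz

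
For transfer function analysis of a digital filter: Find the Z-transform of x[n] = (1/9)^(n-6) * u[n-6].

Time-shifting property: if X(z) = Z{x[n]}, then Z{x[n-d]} = z^(-d) * X(z)
X(z) = z/(z - 1/9) for x[n] = (1/9)^n * u[n]
Z{x[n-6]} = z^(-6) * z/(z - 1/9) = z^(-5)/(z - 1/9)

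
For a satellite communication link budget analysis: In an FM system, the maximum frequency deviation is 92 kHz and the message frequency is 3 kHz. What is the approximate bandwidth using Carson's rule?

Carson's rule: BW = 2*(delta_f + f_m)
= 2*(92 + 3) kHz = 190 kHz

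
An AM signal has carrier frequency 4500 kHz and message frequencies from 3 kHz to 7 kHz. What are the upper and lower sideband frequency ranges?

Upper sideband (USB) = fc + [fm_low, fm_high] = 4500 + [3, 7] = [4503, 4507] kHz
Lower sideband (LSB) = fc - [fm_high, fm_low] = 4500 - [7, 3] = [4493, 4497] kHz
Total occupied spectrum: 4493 kHz to 4507 kHz (plus carrier at 4500 kHz)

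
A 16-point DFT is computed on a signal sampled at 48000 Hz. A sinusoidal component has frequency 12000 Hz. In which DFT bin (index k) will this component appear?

DFT frequency resolution = f_s/N = 48000/16 = 3000 Hz
Bin index k = f_signal / resolution = 12000 / 3000 = 4
The signal frequency 12000 Hz falls in DFT bin k = 4.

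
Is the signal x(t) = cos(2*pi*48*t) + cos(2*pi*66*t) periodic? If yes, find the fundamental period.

f1 = 48 Hz, f2 = 66 Hz
Period T1 = 1/48, T2 = 1/66
Ratio T1/T2 = 66/48, which is rational.
The signal is periodic with fundamental period T = 1/GCD(48,66) = 1/6 s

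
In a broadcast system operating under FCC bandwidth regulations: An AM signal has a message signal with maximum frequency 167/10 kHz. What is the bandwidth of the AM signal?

In AM (double-sideband), the bandwidth is twice the message frequency.
BW = 2 * f_m = 2 * 167/10 kHz = 167/5 kHz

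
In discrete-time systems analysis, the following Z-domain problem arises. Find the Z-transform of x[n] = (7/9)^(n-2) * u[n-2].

Time-shifting property: if X(z) = Z{x[n]}, then Z{x[n-d]} = z^(-d) * X(z)
X(z) = z/(z - 7/9) for x[n] = (7/9)^n * u[n]
Z{x[n-2]} = z^(-2) * z/(z - 7/9) = z^(-1)/(z - 7/9)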